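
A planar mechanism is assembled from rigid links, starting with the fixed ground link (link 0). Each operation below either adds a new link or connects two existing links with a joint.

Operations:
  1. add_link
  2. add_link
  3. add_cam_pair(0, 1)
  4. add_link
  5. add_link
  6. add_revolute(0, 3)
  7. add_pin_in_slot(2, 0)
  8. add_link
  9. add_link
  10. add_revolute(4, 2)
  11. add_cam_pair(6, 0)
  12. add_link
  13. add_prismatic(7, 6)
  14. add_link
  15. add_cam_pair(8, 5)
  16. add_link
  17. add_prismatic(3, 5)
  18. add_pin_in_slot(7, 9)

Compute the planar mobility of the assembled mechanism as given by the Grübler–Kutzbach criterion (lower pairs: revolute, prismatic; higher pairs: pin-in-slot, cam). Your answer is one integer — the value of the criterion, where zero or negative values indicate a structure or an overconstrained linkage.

M = 14

(L,J1,J2)=(1,0,0); link0 fixed
link1: (2,0,0)
link2: (3,0,0)
C 0-1 [J2]: (3,0,1)
link3: (4,0,1)
link4: (5,0,1)
R 0-3 [J1]: (5,1,1)
PS 2-0 [J2]: (5,1,2)
link5: (6,1,2)
link6: (7,1,2)
R 4-2 [J1]: (7,2,2)
C 6-0 [J2]: (7,2,3)
link7: (8,2,3)
P 7-6 [J1]: (8,3,3)
link8: (9,3,3)
C 8-5 [J2]: (9,3,4)
link9: (10,3,4)
P 3-5 [J1]: (10,4,4)
PS 7-9 [J2]: (10,4,5)
Grübler: 3·9 − 2·4 − 5 = 14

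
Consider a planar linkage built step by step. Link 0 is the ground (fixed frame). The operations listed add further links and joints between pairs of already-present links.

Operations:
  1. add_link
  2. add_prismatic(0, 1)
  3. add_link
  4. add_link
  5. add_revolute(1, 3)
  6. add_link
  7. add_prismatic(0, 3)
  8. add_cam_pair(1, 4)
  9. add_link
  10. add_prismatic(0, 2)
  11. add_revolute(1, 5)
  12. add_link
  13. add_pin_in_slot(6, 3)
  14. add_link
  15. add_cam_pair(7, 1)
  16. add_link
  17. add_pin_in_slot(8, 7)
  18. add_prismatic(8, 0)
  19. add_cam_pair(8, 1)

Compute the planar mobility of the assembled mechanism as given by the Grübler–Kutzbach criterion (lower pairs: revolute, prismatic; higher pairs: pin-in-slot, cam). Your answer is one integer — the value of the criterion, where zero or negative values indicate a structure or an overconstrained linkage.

ground; <1,0,0>
#1 <2,0,0>
P:0↔1 J1 <2,1,0>
#2 <3,1,0>
#3 <4,1,0>
R:1↔3 J1 <4,2,0>
#4 <5,2,0>
P:0↔3 J1 <5,3,0>
C:1↔4 J2 <5,3,1>
#5 <6,3,1>
P:0↔2 J1 <6,4,1>
R:1↔5 J1 <6,5,1>
#6 <7,5,1>
PS:6↔3 J2 <7,5,2>
#7 <8,5,2>
C:7↔1 J2 <8,5,3>
#8 <9,5,3>
PS:8↔7 J2 <9,5,4>
P:8↔0 J1 <9,6,4>
C:8↔1 J2 <9,6,5>
3×8 − 2×6 − 1×5 = 7

M = 7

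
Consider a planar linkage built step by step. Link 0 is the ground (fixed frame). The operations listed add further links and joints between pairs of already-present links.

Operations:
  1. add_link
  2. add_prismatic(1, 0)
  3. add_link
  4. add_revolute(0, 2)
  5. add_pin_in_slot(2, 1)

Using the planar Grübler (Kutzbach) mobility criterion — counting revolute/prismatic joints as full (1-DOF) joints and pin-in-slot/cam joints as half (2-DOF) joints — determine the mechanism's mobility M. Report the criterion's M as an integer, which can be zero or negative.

ground; <1,0,0>
#1 <2,0,0>
P:1↔0 J1 <2,1,0>
#2 <3,1,0>
R:0↔2 J1 <3,2,0>
PS:2↔1 J2 <3,2,1>
3×2 − 2×2 − 1×1 = 1

M = 1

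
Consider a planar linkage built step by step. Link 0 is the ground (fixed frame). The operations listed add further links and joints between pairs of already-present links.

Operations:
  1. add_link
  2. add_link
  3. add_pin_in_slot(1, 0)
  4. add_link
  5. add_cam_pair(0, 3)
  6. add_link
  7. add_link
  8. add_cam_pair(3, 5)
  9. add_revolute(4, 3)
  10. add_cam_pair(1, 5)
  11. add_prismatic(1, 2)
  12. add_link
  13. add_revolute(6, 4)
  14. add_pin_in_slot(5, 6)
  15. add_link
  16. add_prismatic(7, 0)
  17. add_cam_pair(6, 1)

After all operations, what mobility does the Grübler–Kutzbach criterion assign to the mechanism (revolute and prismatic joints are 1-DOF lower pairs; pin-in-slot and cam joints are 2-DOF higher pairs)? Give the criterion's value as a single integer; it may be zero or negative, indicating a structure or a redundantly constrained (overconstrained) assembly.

M = 7

L=1 J1=0 J2=0
add link → L=2 J1=0 J2=0
add link → L=3 J1=0 J2=0
PS@1,0 dof=2 J2 → L=3 J1=0 J2=1
add link → L=4 J1=0 J2=1
C@0,3 dof=2 J2 → L=4 J1=0 J2=2
add link → L=5 J1=0 J2=2
add link → L=6 J1=0 J2=2
C@3,5 dof=2 J2 → L=6 J1=0 J2=3
R@4,3 dof=1 J1 → L=6 J1=1 J2=3
C@1,5 dof=2 J2 → L=6 J1=1 J2=4
P@1,2 dof=1 J1 → L=6 J1=2 J2=4
add link → L=7 J1=2 J2=4
R@6,4 dof=1 J1 → L=7 J1=3 J2=4
PS@5,6 dof=2 J2 → L=7 J1=3 J2=5
add link → L=8 J1=3 J2=5
P@7,0 dof=1 J1 → L=8 J1=4 J2=5
C@6,1 dof=2 J2 → L=8 J1=4 J2=6
M=3(L−1)−2J1−J2=3·7−2·4−6=7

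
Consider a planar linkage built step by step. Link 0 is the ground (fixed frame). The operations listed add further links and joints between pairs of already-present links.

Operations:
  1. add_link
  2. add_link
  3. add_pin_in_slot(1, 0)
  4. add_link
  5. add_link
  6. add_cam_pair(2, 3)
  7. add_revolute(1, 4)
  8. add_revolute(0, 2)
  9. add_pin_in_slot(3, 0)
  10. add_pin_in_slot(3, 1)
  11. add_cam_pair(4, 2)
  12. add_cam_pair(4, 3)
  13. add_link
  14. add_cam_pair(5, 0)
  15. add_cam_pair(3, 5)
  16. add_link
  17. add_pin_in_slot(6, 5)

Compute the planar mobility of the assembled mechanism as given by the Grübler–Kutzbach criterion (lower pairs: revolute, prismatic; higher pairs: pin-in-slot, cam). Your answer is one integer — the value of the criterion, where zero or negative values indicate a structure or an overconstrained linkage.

M = 5

[1;0;0] (link 0 is ground)
L+ [2;0;0]
L+ [3;0;0]
PS(1,0)∈J2 [3;0;1]
L+ [4;0;1]
L+ [5;0;1]
C(2,3)∈J2 [5;0;2]
R(1,4)∈J1 [5;1;2]
R(0,2)∈J1 [5;2;2]
PS(3,0)∈J2 [5;2;3]
PS(3,1)∈J2 [5;2;4]
C(4,2)∈J2 [5;2;5]
C(4,3)∈J2 [5;2;6]
L+ [6;2;6]
C(5,0)∈J2 [6;2;7]
C(3,5)∈J2 [6;2;8]
L+ [7;2;8]
PS(6,5)∈J2 [7;2;9]
mobility = 18 − 4 − 9 = 5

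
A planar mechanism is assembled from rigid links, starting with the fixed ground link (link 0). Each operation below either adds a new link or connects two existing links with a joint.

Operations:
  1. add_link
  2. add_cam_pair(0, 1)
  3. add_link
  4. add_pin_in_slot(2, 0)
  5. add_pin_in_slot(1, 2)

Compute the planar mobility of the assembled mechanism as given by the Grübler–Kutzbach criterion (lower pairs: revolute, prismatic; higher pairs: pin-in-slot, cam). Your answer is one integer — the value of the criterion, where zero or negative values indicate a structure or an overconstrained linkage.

M = 3

L=1 J1=0 J2=0
add link → L=2 J1=0 J2=0
C@0,1 dof=2 J2 → L=2 J1=0 J2=1
add link → L=3 J1=0 J2=1
PS@2,0 dof=2 J2 → L=3 J1=0 J2=2
PS@1,2 dof=2 J2 → L=3 J1=0 J2=3
M=3(L−1)−2J1−J2=3·2−2·0−3=3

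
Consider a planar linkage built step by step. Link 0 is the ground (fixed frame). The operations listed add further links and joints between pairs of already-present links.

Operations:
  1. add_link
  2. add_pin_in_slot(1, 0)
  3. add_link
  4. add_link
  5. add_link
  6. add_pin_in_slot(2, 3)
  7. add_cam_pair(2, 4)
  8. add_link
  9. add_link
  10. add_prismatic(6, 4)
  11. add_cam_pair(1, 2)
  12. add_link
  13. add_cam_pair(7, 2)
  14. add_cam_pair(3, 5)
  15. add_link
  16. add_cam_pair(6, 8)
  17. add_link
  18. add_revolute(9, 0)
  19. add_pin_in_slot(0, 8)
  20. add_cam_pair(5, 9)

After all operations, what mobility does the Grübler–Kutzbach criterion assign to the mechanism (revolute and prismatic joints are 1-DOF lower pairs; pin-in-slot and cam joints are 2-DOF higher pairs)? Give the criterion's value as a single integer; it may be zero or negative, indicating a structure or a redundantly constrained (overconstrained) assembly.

M = 14

(L,J1,J2)=(1,0,0); link0 fixed
link1: (2,0,0)
PS 1-0 [J2]: (2,0,1)
link2: (3,0,1)
link3: (4,0,1)
link4: (5,0,1)
PS 2-3 [J2]: (5,0,2)
C 2-4 [J2]: (5,0,3)
link5: (6,0,3)
link6: (7,0,3)
P 6-4 [J1]: (7,1,3)
C 1-2 [J2]: (7,1,4)
link7: (8,1,4)
C 7-2 [J2]: (8,1,5)
C 3-5 [J2]: (8,1,6)
link8: (9,1,6)
C 6-8 [J2]: (9,1,7)
link9: (10,1,7)
R 9-0 [J1]: (10,2,7)
PS 0-8 [J2]: (10,2,8)
C 5-9 [J2]: (10,2,9)
Grübler: 3·9 − 2·2 − 9 = 14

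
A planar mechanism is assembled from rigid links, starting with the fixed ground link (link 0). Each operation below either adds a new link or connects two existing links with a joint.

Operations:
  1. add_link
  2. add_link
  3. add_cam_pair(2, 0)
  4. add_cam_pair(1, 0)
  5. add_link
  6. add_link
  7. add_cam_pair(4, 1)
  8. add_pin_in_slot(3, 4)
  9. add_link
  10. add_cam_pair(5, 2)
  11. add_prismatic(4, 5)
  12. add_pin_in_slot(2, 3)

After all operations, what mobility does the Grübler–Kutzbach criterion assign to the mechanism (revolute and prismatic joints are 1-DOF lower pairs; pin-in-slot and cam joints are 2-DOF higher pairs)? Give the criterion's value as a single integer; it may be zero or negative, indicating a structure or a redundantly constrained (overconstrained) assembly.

M = 7

(L,J1,J2)=(1,0,0); link0 fixed
link1: (2,0,0)
link2: (3,0,0)
C 2-0 [J2]: (3,0,1)
C 1-0 [J2]: (3,0,2)
link3: (4,0,2)
link4: (5,0,2)
C 4-1 [J2]: (5,0,3)
PS 3-4 [J2]: (5,0,4)
link5: (6,0,4)
C 5-2 [J2]: (6,0,5)
P 4-5 [J1]: (6,1,5)
PS 2-3 [J2]: (6,1,6)
Grübler: 3·5 − 2·1 − 6 = 7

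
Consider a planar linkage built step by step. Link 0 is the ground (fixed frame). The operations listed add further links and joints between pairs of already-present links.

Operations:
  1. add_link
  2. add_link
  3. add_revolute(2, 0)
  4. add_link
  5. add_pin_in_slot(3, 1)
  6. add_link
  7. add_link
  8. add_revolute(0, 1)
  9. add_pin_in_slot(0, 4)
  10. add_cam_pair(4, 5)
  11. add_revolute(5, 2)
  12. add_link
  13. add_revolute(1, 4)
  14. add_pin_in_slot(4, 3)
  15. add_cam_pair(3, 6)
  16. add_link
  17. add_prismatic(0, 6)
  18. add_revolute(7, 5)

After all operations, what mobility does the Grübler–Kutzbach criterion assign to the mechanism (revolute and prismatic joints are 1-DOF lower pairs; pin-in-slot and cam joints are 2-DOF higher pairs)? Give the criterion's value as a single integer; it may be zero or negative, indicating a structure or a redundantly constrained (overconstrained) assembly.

L=1 J1=0 J2=0
add link → L=2 J1=0 J2=0
add link → L=3 J1=0 J2=0
R@2,0 dof=1 J1 → L=3 J1=1 J2=0
add link → L=4 J1=1 J2=0
PS@3,1 dof=2 J2 → L=4 J1=1 J2=1
add link → L=5 J1=1 J2=1
add link → L=6 J1=1 J2=1
R@0,1 dof=1 J1 → L=6 J1=2 J2=1
PS@0,4 dof=2 J2 → L=6 J1=2 J2=2
C@4,5 dof=2 J2 → L=6 J1=2 J2=3
R@5,2 dof=1 J1 → L=6 J1=3 J2=3
add link → L=7 J1=3 J2=3
R@1,4 dof=1 J1 → L=7 J1=4 J2=3
PS@4,3 dof=2 J2 → L=7 J1=4 J2=4
C@3,6 dof=2 J2 → L=7 J1=4 J2=5
add link → L=8 J1=4 J2=5
P@0,6 dof=1 J1 → L=8 J1=5 J2=5
R@7,5 dof=1 J1 → L=8 J1=6 J2=5
M=3(L−1)−2J1−J2=3·7−2·6−5=4

M = 4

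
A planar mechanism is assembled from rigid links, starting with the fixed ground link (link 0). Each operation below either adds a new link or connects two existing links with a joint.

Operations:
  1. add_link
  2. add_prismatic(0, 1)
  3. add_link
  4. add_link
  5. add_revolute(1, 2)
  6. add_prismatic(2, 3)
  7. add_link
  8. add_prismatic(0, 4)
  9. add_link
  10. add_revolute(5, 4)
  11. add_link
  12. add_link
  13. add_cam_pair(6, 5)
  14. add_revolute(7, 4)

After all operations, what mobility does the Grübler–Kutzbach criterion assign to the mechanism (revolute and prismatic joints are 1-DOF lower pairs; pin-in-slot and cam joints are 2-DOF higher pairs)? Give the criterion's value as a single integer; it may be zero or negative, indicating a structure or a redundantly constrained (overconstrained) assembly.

M = 8

(L,J1,J2)=(1,0,0); link0 fixed
link1: (2,0,0)
P 0-1 [J1]: (2,1,0)
link2: (3,1,0)
link3: (4,1,0)
R 1-2 [J1]: (4,2,0)
P 2-3 [J1]: (4,3,0)
link4: (5,3,0)
P 0-4 [J1]: (5,4,0)
link5: (6,4,0)
R 5-4 [J1]: (6,5,0)
link6: (7,5,0)
link7: (8,5,0)
C 6-5 [J2]: (8,5,1)
R 7-4 [J1]: (8,6,1)
Grübler: 3·7 − 2·6 − 1 = 8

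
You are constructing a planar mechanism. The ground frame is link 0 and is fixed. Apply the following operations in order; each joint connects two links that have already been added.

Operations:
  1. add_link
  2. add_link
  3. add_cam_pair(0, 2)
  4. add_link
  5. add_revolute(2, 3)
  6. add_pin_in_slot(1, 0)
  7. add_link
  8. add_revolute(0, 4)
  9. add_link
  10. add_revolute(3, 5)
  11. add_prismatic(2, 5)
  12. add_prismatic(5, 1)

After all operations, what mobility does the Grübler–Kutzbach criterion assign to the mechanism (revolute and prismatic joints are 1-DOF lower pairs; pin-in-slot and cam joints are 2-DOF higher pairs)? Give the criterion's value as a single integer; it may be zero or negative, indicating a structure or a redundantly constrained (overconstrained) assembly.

M = 3

L=1 J1=0 J2=0
add link → L=2 J1=0 J2=0
add link → L=3 J1=0 J2=0
C@0,2 dof=2 J2 → L=3 J1=0 J2=1
add link → L=4 J1=0 J2=1
R@2,3 dof=1 J1 → L=4 J1=1 J2=1
PS@1,0 dof=2 J2 → L=4 J1=1 J2=2
add link → L=5 J1=1 J2=2
R@0,4 dof=1 J1 → L=5 J1=2 J2=2
add link → L=6 J1=2 J2=2
R@3,5 dof=1 J1 → L=6 J1=3 J2=2
P@2,5 dof=1 J1 → L=6 J1=4 J2=2
P@5,1 dof=1 J1 → L=6 J1=5 J2=2
M=3(L−1)−2J1−J2=3·5−2·5−2=3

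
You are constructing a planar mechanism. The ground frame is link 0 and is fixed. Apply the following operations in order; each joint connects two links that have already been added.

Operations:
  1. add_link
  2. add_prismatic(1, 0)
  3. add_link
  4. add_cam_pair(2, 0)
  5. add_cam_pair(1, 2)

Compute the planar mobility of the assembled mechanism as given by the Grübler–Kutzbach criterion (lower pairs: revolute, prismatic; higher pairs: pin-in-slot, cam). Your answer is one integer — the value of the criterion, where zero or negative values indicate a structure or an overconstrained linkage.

[1;0;0] (link 0 is ground)
L+ [2;0;0]
P(1,0)∈J1 [2;1;0]
L+ [3;1;0]
C(2,0)∈J2 [3;1;1]
C(1,2)∈J2 [3;1;2]
mobility = 6 − 2 − 2 = 2

M = 2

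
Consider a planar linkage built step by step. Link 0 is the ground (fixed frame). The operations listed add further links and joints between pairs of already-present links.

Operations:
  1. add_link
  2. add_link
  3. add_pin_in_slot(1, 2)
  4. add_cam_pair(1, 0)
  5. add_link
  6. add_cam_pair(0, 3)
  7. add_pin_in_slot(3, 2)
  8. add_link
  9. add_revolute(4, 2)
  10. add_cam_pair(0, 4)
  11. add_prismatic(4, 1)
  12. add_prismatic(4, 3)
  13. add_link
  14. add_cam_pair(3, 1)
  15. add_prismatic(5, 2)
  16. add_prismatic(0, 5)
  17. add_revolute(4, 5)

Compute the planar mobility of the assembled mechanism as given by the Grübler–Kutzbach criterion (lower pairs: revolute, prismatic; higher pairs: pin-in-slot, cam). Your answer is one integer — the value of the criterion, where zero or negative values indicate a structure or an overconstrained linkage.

[1;0;0] (link 0 is ground)
L+ [2;0;0]
L+ [3;0;0]
PS(1,2)∈J2 [3;0;1]
C(1,0)∈J2 [3;0;2]
L+ [4;0;2]
C(0,3)∈J2 [4;0;3]
PS(3,2)∈J2 [4;0;4]
L+ [5;0;4]
R(4,2)∈J1 [5;1;4]
C(0,4)∈J2 [5;1;5]
P(4,1)∈J1 [5;2;5]
P(4,3)∈J1 [5;3;5]
L+ [6;3;5]
C(3,1)∈J2 [6;3;6]
P(5,2)∈J1 [6;4;6]
P(0,5)∈J1 [6;5;6]
R(4,5)∈J1 [6;6;6]
mobility = 15 − 12 − 6 = -3

M = -3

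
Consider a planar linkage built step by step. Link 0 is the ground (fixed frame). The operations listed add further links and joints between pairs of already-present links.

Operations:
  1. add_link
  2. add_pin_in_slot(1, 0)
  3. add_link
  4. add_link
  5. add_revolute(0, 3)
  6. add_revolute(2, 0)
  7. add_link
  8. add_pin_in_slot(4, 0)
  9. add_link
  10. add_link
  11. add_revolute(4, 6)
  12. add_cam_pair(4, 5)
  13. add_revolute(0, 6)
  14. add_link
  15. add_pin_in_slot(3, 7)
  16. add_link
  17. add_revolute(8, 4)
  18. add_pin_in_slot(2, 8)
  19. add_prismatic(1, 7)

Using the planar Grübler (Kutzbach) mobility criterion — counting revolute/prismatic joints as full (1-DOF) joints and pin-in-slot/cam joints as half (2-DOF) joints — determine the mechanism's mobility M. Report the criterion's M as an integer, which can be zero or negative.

M = 7

ground; <1,0,0>
#1 <2,0,0>
PS:1↔0 J2 <2,0,1>
#2 <3,0,1>
#3 <4,0,1>
R:0↔3 J1 <4,1,1>
R:2↔0 J1 <4,2,1>
#4 <5,2,1>
PS:4↔0 J2 <5,2,2>
#5 <6,2,2>
#6 <7,2,2>
R:4↔6 J1 <7,3,2>
C:4↔5 J2 <7,3,3>
R:0↔6 J1 <7,4,3>
#7 <8,4,3>
PS:3↔7 J2 <8,4,4>
#8 <9,4,4>
R:8↔4 J1 <9,5,4>
PS:2↔8 J2 <9,5,5>
P:1↔7 J1 <9,6,5>
3×8 − 2×6 − 1×5 = 7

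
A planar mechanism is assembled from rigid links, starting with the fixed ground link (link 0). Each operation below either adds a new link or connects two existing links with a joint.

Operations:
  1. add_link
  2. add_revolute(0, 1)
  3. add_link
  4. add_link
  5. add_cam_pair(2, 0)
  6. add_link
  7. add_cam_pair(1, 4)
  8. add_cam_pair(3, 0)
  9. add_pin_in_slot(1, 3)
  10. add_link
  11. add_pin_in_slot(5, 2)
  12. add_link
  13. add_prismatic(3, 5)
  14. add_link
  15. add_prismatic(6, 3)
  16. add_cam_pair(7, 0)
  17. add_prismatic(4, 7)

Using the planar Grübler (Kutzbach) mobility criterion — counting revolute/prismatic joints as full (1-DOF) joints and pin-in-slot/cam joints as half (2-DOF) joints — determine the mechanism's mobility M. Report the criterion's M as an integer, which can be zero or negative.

ground; <1,0,0>
#1 <2,0,0>
R:0↔1 J1 <2,1,0>
#2 <3,1,0>
#3 <4,1,0>
C:2↔0 J2 <4,1,1>
#4 <5,1,1>
C:1↔4 J2 <5,1,2>
C:3↔0 J2 <5,1,3>
PS:1↔3 J2 <5,1,4>
#5 <6,1,4>
PS:5↔2 J2 <6,1,5>
#6 <7,1,5>
P:3↔5 J1 <7,2,5>
#7 <8,2,5>
P:6↔3 J1 <8,3,5>
C:7↔0 J2 <8,3,6>
P:4↔7 J1 <8,4,6>
3×7 − 2×4 − 1×6 = 7

M = 7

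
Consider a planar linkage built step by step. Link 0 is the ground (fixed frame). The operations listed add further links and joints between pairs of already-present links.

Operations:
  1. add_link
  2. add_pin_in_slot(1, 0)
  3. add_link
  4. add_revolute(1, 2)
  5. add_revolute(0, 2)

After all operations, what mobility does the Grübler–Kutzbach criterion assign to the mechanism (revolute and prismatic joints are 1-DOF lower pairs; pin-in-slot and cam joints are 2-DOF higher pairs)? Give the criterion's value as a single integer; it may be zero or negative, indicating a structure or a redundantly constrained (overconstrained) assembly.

M = 1

link 0 = ground. State L|J1|J2 = 1|0|0
+link1  2|0|0
PS(1,0) f=2→J2  2|0|1
+link2  3|0|1
R(1,2) f=1→J1  3|1|1
R(0,2) f=1→J1  3|2|1
M = 3(3−1)−2·2−1 = 6−4−1 = 1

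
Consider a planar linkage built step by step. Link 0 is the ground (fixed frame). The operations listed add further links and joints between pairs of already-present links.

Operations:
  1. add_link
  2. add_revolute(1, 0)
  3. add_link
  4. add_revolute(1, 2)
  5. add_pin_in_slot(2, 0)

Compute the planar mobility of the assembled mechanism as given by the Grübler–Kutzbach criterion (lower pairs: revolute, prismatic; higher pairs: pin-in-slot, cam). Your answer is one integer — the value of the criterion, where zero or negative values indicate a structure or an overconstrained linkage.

M = 1

(L,J1,J2)=(1,0,0); link0 fixed
link1: (2,0,0)
R 1-0 [J1]: (2,1,0)
link2: (3,1,0)
R 1-2 [J1]: (3,2,0)
PS 2-0 [J2]: (3,2,1)
Grübler: 3·2 − 2·2 − 1 = 1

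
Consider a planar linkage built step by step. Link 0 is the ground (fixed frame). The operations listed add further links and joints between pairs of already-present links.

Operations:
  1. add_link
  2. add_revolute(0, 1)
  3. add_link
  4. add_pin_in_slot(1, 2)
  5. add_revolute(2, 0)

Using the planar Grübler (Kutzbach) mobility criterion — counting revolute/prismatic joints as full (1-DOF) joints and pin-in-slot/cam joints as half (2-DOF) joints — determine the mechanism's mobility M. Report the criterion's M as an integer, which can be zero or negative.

M = 1

L=1 J1=0 J2=0
add link → L=2 J1=0 J2=0
R@0,1 dof=1 J1 → L=2 J1=1 J2=0
add link → L=3 J1=1 J2=0
PS@1,2 dof=2 J2 → L=3 J1=1 J2=1
R@2,0 dof=1 J1 → L=3 J1=2 J2=1
M=3(L−1)−2J1−J2=3·2−2·2−1=1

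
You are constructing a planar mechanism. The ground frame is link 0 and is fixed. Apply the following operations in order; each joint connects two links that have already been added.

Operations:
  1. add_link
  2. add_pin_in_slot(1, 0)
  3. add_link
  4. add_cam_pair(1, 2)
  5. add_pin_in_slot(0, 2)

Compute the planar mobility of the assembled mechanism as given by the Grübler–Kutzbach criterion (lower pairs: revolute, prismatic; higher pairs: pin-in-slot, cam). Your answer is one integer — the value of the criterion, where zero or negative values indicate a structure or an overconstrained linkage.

(L,J1,J2)=(1,0,0); link0 fixed
link1: (2,0,0)
PS 1-0 [J2]: (2,0,1)
link2: (3,0,1)
C 1-2 [J2]: (3,0,2)
PS 0-2 [J2]: (3,0,3)
Grübler: 3·2 − 2·0 − 3 = 3

M = 3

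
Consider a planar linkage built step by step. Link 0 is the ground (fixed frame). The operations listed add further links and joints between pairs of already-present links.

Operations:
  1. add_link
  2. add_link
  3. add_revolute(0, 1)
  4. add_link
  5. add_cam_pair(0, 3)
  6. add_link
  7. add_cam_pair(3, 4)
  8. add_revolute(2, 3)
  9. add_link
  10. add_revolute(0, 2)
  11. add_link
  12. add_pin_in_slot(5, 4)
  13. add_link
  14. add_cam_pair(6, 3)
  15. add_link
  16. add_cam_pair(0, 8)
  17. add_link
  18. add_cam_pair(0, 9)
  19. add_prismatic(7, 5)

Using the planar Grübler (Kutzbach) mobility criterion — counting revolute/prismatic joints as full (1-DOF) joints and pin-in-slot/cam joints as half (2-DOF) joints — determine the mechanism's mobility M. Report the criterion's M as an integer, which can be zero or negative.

(L,J1,J2)=(1,0,0); link0 fixed
link1: (2,0,0)
link2: (3,0,0)
R 0-1 [J1]: (3,1,0)
link3: (4,1,0)
C 0-3 [J2]: (4,1,1)
link4: (5,1,1)
C 3-4 [J2]: (5,1,2)
R 2-3 [J1]: (5,2,2)
link5: (6,2,2)
R 0-2 [J1]: (6,3,2)
link6: (7,3,2)
PS 5-4 [J2]: (7,3,3)
link7: (8,3,3)
C 6-3 [J2]: (8,3,4)
link8: (9,3,4)
C 0-8 [J2]: (9,3,5)
link9: (10,3,5)
C 0-9 [J2]: (10,3,6)
P 7-5 [J1]: (10,4,6)
Grübler: 3·9 − 2·4 − 6 = 13

M = 13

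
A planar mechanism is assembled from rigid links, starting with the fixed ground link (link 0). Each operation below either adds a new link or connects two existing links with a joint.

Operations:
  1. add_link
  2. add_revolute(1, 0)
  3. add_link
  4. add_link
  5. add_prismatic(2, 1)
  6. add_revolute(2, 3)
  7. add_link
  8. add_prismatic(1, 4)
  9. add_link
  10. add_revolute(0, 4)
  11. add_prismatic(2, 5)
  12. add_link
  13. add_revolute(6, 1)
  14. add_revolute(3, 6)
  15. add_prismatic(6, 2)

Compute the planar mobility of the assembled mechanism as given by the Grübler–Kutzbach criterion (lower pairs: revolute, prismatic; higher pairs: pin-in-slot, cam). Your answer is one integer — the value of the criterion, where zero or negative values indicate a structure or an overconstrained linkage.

M = 0

(L,J1,J2)=(1,0,0); link0 fixed
link1: (2,0,0)
R 1-0 [J1]: (2,1,0)
link2: (3,1,0)
link3: (4,1,0)
P 2-1 [J1]: (4,2,0)
R 2-3 [J1]: (4,3,0)
link4: (5,3,0)
P 1-4 [J1]: (5,4,0)
link5: (6,4,0)
R 0-4 [J1]: (6,5,0)
P 2-5 [J1]: (6,6,0)
link6: (7,6,0)
R 6-1 [J1]: (7,7,0)
R 3-6 [J1]: (7,8,0)
P 6-2 [J1]: (7,9,0)
Grübler: 3·6 − 2·9 − 0 = 0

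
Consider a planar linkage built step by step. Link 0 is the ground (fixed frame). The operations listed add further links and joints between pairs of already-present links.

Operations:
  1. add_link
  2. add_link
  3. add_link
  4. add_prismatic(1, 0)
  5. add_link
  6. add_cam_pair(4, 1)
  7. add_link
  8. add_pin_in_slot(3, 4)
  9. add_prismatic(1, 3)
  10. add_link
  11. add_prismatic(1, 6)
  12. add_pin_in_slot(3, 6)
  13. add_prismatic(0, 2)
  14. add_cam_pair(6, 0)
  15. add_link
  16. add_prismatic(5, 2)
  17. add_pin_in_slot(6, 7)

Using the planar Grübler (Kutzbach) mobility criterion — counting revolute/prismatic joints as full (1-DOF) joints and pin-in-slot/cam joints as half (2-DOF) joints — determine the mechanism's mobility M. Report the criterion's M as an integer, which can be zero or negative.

(L,J1,J2)=(1,0,0); link0 fixed
link1: (2,0,0)
link2: (3,0,0)
link3: (4,0,0)
P 1-0 [J1]: (4,1,0)
link4: (5,1,0)
C 4-1 [J2]: (5,1,1)
link5: (6,1,1)
PS 3-4 [J2]: (6,1,2)
P 1-3 [J1]: (6,2,2)
link6: (7,2,2)
P 1-6 [J1]: (7,3,2)
PS 3-6 [J2]: (7,3,3)
P 0-2 [J1]: (7,4,3)
C 6-0 [J2]: (7,4,4)
link7: (8,4,4)
P 5-2 [J1]: (8,5,4)
PS 6-7 [J2]: (8,5,5)
Grübler: 3·7 − 2·5 − 5 = 6

M = 6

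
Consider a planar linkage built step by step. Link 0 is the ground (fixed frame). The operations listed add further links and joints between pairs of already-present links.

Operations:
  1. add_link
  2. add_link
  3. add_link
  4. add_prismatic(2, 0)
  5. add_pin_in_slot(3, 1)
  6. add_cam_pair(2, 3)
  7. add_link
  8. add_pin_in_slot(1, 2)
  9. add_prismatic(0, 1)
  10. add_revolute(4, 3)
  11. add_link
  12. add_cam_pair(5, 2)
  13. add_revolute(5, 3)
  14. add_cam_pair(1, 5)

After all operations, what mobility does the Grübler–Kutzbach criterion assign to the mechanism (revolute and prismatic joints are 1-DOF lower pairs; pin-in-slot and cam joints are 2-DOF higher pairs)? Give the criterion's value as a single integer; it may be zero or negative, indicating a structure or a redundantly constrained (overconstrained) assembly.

M = 2

ground; <1,0,0>
#1 <2,0,0>
#2 <3,0,0>
#3 <4,0,0>
P:2↔0 J1 <4,1,0>
PS:3↔1 J2 <4,1,1>
C:2↔3 J2 <4,1,2>
#4 <5,1,2>
PS:1↔2 J2 <5,1,3>
P:0↔1 J1 <5,2,3>
R:4↔3 J1 <5,3,3>
#5 <6,3,3>
C:5↔2 J2 <6,3,4>
R:5↔3 J1 <6,4,4>
C:1↔5 J2 <6,4,5>
3×5 − 2×4 − 1×5 = 2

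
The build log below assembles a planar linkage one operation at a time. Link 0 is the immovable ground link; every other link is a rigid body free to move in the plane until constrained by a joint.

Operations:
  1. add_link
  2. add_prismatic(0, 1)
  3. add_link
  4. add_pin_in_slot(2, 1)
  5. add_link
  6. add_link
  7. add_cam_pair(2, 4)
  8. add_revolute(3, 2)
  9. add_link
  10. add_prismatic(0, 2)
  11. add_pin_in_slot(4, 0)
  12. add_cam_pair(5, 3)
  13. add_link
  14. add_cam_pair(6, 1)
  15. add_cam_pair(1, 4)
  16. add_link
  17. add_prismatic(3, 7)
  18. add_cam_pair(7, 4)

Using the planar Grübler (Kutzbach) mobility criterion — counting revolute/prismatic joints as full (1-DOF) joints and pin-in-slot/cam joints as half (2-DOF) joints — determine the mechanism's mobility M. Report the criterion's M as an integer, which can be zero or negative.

link 0 = ground. State L|J1|J2 = 1|0|0
+link1  2|0|0
P(0,1) f=1→J1  2|1|0
+link2  3|1|0
PS(2,1) f=2→J2  3|1|1
+link3  4|1|1
+link4  5|1|1
C(2,4) f=2→J2  5|1|2
R(3,2) f=1→J1  5|2|2
+link5  6|2|2
P(0,2) f=1→J1  6|3|2
PS(4,0) f=2→J2  6|3|3
C(5,3) f=2→J2  6|3|4
+link6  7|3|4
C(6,1) f=2→J2  7|3|5
C(1,4) f=2→J2  7|3|6
+link7  8|3|6
P(3,7) f=1→J1  8|4|6
C(7,4) f=2→J2  8|4|7
M = 3(8−1)−2·4−7 = 21−8−7 = 6

M = 6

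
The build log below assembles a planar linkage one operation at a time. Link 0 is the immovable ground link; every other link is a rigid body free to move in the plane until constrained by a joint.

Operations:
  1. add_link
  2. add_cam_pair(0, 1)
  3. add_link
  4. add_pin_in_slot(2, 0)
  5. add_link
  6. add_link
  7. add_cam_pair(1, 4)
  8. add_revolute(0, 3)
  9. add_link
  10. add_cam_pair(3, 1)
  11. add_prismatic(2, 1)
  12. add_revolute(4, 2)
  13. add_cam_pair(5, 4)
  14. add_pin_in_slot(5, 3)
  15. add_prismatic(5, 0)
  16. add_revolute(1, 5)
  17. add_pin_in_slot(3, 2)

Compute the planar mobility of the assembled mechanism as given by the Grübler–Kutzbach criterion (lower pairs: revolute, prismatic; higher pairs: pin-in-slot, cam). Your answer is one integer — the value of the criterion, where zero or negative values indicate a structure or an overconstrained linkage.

M = -2

(L,J1,J2)=(1,0,0); link0 fixed
link1: (2,0,0)
C 0-1 [J2]: (2,0,1)
link2: (3,0,1)
PS 2-0 [J2]: (3,0,2)
link3: (4,0,2)
link4: (5,0,2)
C 1-4 [J2]: (5,0,3)
R 0-3 [J1]: (5,1,3)
link5: (6,1,3)
C 3-1 [J2]: (6,1,4)
P 2-1 [J1]: (6,2,4)
R 4-2 [J1]: (6,3,4)
C 5-4 [J2]: (6,3,5)
PS 5-3 [J2]: (6,3,6)
P 5-0 [J1]: (6,4,6)
R 1-5 [J1]: (6,5,6)
PS 3-2 [J2]: (6,5,7)
Grübler: 3·5 − 2·5 − 7 = -2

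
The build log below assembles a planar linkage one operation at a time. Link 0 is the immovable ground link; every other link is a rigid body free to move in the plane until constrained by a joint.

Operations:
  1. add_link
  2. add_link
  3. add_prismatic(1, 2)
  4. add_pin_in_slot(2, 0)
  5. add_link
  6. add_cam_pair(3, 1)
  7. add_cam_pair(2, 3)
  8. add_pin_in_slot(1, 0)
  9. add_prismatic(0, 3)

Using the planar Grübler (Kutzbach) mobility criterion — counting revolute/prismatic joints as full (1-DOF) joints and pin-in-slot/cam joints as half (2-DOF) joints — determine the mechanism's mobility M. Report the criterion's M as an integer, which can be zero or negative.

M = 1

ground; <1,0,0>
#1 <2,0,0>
#2 <3,0,0>
P:1↔2 J1 <3,1,0>
PS:2↔0 J2 <3,1,1>
#3 <4,1,1>
C:3↔1 J2 <4,1,2>
C:2↔3 J2 <4,1,3>
PS:1↔0 J2 <4,1,4>
P:0↔3 J1 <4,2,4>
3×3 − 2×2 − 1×4 = 1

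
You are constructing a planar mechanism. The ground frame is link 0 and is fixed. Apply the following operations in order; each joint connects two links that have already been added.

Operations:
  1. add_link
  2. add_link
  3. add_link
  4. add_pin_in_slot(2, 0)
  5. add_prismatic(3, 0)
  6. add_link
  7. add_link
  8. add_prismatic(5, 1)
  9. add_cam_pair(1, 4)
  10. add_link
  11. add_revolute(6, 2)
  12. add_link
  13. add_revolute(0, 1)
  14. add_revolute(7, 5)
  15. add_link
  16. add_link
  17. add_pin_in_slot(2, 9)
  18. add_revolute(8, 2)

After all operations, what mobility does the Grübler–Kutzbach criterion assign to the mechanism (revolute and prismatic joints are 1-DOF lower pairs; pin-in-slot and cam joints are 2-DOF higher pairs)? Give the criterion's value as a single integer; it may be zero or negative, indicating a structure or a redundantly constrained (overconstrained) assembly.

M = 12

L=1 J1=0 J2=0
add link → L=2 J1=0 J2=0
add link → L=3 J1=0 J2=0
add link → L=4 J1=0 J2=0
PS@2,0 dof=2 J2 → L=4 J1=0 J2=1
P@3,0 dof=1 J1 → L=4 J1=1 J2=1
add link → L=5 J1=1 J2=1
add link → L=6 J1=1 J2=1
P@5,1 dof=1 J1 → L=6 J1=2 J2=1
C@1,4 dof=2 J2 → L=6 J1=2 J2=2
add link → L=7 J1=2 J2=2
R@6,2 dof=1 J1 → L=7 J1=3 J2=2
add link → L=8 J1=3 J2=2
R@0,1 dof=1 J1 → L=8 J1=4 J2=2
R@7,5 dof=1 J1 → L=8 J1=5 J2=2
add link → L=9 J1=5 J2=2
add link → L=10 J1=5 J2=2
PS@2,9 dof=2 J2 → L=10 J1=5 J2=3
R@8,2 dof=1 J1 → L=10 J1=6 J2=3
M=3(L−1)−2J1−J2=3·9−2·6−3=12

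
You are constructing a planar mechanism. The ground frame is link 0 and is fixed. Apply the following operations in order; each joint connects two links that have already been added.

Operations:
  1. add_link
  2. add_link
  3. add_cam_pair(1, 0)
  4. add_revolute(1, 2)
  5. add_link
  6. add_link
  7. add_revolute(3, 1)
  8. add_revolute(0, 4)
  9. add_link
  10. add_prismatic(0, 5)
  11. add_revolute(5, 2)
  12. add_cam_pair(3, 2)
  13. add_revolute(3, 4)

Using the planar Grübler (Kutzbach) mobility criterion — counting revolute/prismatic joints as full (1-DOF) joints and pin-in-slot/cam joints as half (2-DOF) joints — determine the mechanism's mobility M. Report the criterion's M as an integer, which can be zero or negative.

ground; <1,0,0>
#1 <2,0,0>
#2 <3,0,0>
C:1↔0 J2 <3,0,1>
R:1↔2 J1 <3,1,1>
#3 <4,1,1>
#4 <5,1,1>
R:3↔1 J1 <5,2,1>
R:0↔4 J1 <5,3,1>
#5 <6,3,1>
P:0↔5 J1 <6,4,1>
R:5↔2 J1 <6,5,1>
C:3↔2 J2 <6,5,2>
R:3↔4 J1 <6,6,2>
3×5 − 2×6 − 1×2 = 1

M = 1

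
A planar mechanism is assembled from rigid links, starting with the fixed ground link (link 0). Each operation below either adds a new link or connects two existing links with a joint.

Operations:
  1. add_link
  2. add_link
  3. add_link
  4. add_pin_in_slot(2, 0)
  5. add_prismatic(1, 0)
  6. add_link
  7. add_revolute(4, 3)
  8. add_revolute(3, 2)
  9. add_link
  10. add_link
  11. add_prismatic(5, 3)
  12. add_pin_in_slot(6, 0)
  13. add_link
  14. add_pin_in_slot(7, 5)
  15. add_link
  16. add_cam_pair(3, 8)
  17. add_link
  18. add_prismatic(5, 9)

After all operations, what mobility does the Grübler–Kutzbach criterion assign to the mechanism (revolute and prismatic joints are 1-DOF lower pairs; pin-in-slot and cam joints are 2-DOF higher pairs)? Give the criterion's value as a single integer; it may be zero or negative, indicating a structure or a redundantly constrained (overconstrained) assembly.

(L,J1,J2)=(1,0,0); link0 fixed
link1: (2,0,0)
link2: (3,0,0)
link3: (4,0,0)
PS 2-0 [J2]: (4,0,1)
P 1-0 [J1]: (4,1,1)
link4: (5,1,1)
R 4-3 [J1]: (5,2,1)
R 3-2 [J1]: (5,3,1)
link5: (6,3,1)
link6: (7,3,1)
P 5-3 [J1]: (7,4,1)
PS 6-0 [J2]: (7,4,2)
link7: (8,4,2)
PS 7-5 [J2]: (8,4,3)
link8: (9,4,3)
C 3-8 [J2]: (9,4,4)
link9: (10,4,4)
P 5-9 [J1]: (10,5,4)
Grübler: 3·9 − 2·5 − 4 = 13

M = 13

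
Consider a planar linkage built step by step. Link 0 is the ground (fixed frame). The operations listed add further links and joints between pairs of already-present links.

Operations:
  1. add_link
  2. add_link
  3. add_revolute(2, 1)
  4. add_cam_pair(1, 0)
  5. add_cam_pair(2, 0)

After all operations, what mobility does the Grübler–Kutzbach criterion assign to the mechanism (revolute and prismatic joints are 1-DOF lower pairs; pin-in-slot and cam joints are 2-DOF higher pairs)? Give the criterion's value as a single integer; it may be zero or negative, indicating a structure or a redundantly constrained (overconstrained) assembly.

L=1 J1=0 J2=0
add link → L=2 J1=0 J2=0
add link → L=3 J1=0 J2=0
R@2,1 dof=1 J1 → L=3 J1=1 J2=0
C@1,0 dof=2 J2 → L=3 J1=1 J2=1
C@2,0 dof=2 J2 → L=3 J1=1 J2=2
M=3(L−1)−2J1−J2=3·2−2·1−2=2

M = 2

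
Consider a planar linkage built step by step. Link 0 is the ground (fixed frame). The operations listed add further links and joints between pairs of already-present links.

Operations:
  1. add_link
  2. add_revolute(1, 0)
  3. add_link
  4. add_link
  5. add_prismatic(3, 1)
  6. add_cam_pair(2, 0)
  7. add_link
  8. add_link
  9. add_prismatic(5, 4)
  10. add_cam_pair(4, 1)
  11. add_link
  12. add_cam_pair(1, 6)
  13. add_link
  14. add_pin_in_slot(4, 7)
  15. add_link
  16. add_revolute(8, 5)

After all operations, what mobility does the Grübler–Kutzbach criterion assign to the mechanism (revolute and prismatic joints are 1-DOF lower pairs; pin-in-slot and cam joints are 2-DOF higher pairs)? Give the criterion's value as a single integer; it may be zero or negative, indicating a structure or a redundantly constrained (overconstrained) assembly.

M = 12

ground; <1,0,0>
#1 <2,0,0>
R:1↔0 J1 <2,1,0>
#2 <3,1,0>
#3 <4,1,0>
P:3↔1 J1 <4,2,0>
C:2↔0 J2 <4,2,1>
#4 <5,2,1>
#5 <6,2,1>
P:5↔4 J1 <6,3,1>
C:4↔1 J2 <6,3,2>
#6 <7,3,2>
C:1↔6 J2 <7,3,3>
#7 <8,3,3>
PS:4↔7 J2 <8,3,4>
#8 <9,3,4>
R:8↔5 J1 <9,4,4>
3×8 − 2×4 − 1×4 = 12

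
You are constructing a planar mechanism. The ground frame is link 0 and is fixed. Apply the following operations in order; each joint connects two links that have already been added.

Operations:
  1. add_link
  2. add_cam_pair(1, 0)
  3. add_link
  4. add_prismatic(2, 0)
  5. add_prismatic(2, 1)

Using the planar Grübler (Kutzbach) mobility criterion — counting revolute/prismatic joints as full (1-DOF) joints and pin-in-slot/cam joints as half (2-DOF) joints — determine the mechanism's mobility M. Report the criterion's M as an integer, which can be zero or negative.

[1;0;0] (link 0 is ground)
L+ [2;0;0]
C(1,0)∈J2 [2;0;1]
L+ [3;0;1]
P(2,0)∈J1 [3;1;1]
P(2,1)∈J1 [3;2;1]
mobility = 6 − 4 − 1 = 1

M = 1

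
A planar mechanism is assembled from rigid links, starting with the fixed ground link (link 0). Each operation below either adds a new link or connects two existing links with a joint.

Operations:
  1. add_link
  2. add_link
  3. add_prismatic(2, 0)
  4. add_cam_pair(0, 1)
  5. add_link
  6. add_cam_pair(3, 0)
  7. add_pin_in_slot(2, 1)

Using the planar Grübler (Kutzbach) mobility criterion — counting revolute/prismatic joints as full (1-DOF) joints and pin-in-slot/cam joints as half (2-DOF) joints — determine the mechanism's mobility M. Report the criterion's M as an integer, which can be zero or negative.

M = 4

(L,J1,J2)=(1,0,0); link0 fixed
link1: (2,0,0)
link2: (3,0,0)
P 2-0 [J1]: (3,1,0)
C 0-1 [J2]: (3,1,1)
link3: (4,1,1)
C 3-0 [J2]: (4,1,2)
PS 2-1 [J2]: (4,1,3)
Grübler: 3·3 − 2·1 − 3 = 4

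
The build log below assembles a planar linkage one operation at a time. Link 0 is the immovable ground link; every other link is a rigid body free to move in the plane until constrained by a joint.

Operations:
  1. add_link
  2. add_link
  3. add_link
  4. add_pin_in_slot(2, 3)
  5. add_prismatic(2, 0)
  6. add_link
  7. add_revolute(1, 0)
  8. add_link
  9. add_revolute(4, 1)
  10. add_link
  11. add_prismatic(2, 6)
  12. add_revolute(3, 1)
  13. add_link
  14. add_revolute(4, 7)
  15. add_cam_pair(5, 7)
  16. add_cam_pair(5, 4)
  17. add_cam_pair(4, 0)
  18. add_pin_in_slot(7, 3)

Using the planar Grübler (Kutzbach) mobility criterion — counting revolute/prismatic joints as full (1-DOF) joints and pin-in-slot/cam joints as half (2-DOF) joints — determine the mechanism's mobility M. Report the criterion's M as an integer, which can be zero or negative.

(L,J1,J2)=(1,0,0); link0 fixed
link1: (2,0,0)
link2: (3,0,0)
link3: (4,0,0)
PS 2-3 [J2]: (4,0,1)
P 2-0 [J1]: (4,1,1)
link4: (5,1,1)
R 1-0 [J1]: (5,2,1)
link5: (6,2,1)
R 4-1 [J1]: (6,3,1)
link6: (7,3,1)
P 2-6 [J1]: (7,4,1)
R 3-1 [J1]: (7,5,1)
link7: (8,5,1)
R 4-7 [J1]: (8,6,1)
C 5-7 [J2]: (8,6,2)
C 5-4 [J2]: (8,6,3)
C 4-0 [J2]: (8,6,4)
PS 7-3 [J2]: (8,6,5)
Grübler: 3·7 − 2·6 − 5 = 4

M = 4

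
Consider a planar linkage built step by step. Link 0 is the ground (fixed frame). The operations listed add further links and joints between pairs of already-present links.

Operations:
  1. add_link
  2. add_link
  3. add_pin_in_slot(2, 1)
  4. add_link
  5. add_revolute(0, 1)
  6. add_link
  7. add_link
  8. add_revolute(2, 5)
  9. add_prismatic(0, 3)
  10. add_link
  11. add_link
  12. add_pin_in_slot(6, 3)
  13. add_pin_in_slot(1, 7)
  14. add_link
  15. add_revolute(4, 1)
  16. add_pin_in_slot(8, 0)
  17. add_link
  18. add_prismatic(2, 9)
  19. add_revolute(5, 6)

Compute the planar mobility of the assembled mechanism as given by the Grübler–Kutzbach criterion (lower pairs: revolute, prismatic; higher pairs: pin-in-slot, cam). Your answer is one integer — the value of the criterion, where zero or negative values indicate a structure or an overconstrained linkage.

M = 11

[1;0;0] (link 0 is ground)
L+ [2;0;0]
L+ [3;0;0]
PS(2,1)∈J2 [3;0;1]
L+ [4;0;1]
R(0,1)∈J1 [4;1;1]
L+ [5;1;1]
L+ [6;1;1]
R(2,5)∈J1 [6;2;1]
P(0,3)∈J1 [6;3;1]
L+ [7;3;1]
L+ [8;3;1]
PS(6,3)∈J2 [8;3;2]
PS(1,7)∈J2 [8;3;3]
L+ [9;3;3]
R(4,1)∈J1 [9;4;3]
PS(8,0)∈J2 [9;4;4]
L+ [10;4;4]
P(2,9)∈J1 [10;5;4]
R(5,6)∈J1 [10;6;4]
mobility = 27 − 12 − 4 = 11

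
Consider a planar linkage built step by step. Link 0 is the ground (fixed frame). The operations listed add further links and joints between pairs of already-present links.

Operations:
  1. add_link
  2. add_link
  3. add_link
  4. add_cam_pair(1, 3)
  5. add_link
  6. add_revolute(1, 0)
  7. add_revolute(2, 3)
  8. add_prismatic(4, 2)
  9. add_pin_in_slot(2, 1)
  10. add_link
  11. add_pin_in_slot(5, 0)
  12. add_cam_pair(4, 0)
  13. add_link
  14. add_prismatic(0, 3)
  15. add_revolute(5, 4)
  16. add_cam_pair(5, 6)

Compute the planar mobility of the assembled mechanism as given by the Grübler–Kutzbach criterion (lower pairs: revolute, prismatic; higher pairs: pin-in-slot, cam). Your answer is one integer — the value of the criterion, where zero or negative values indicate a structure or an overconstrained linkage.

[1;0;0] (link 0 is ground)
L+ [2;0;0]
L+ [3;0;0]
L+ [4;0;0]
C(1,3)∈J2 [4;0;1]
L+ [5;0;1]
R(1,0)∈J1 [5;1;1]
R(2,3)∈J1 [5;2;1]
P(4,2)∈J1 [5;3;1]
PS(2,1)∈J2 [5;3;2]
L+ [6;3;2]
PS(5,0)∈J2 [6;3;3]
C(4,0)∈J2 [6;3;4]
L+ [7;3;4]
P(0,3)∈J1 [7;4;4]
R(5,4)∈J1 [7;5;4]
C(5,6)∈J2 [7;5;5]
mobility = 18 − 10 − 5 = 3

M = 3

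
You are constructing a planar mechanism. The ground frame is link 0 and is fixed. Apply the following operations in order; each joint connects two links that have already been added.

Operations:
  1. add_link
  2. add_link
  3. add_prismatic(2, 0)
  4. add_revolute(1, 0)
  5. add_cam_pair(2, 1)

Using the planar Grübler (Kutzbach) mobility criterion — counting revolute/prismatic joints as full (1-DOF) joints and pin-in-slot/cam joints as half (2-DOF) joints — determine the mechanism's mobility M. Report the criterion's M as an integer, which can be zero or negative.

M = 1

(L,J1,J2)=(1,0,0); link0 fixed
link1: (2,0,0)
link2: (3,0,0)
P 2-0 [J1]: (3,1,0)
R 1-0 [J1]: (3,2,0)
C 2-1 [J2]: (3,2,1)
Grübler: 3·2 − 2·2 − 1 = 1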